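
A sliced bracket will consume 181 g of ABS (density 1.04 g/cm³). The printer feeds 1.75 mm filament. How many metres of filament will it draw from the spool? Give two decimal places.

Volume = 181 g / 1.04 g·cm⁻³ = 174.0385 cm³ = 174038.5 mm³.
Filament cross-section = π × (1.75/2)² = 2.4053 mm².
Length = 174038.5 / 2.4053 = 72356.25 mm = 72.36 m.

72.36 m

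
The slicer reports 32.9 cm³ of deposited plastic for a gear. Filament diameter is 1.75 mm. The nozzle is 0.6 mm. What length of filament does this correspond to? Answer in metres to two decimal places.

13.68 m

Filament cross-section = π × (1.75/2)² = 2.4053 mm².
Length = 32.9 cm³ / 2.4053 mm² = 32900 / 2.4053 = 13678.13 mm = 13.68 m.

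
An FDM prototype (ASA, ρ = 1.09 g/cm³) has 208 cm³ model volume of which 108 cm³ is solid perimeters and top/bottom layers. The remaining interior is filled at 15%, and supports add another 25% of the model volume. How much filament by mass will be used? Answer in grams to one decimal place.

190.8 g

Interior volume: 208 − 108 → 100 cm³.
Deposited infill: 0.15 × 100 → 15 cm³.
Support = 0.25 × 208, so 52 cm³.
Deposited volume: 108 + 15 + 52 → 175 cm³.
Mass = 175 × 1.09, so 190.75 g.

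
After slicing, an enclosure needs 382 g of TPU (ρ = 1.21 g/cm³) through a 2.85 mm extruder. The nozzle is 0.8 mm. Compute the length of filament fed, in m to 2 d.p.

Extruded volume: 382/1.21 = 315.7025 cm³ (315702.5 mm³).
A = π r² = π × 1.425² = 6.3794 mm².
Length = 315702.5 / 6.3794 = 49487.8 mm = 49.49 m.

49.49 m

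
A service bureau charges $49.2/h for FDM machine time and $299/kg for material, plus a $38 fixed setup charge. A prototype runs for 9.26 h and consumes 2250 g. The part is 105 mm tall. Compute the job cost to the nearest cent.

$1166.34

Machine cost = 49.2 × 9.26 = $455.592.
Material cost = 299 × 2250/1000 = $672.75.
Adding setup: 455.592 + 672.75 + 38 → 1166.342 ≈ $1166.34.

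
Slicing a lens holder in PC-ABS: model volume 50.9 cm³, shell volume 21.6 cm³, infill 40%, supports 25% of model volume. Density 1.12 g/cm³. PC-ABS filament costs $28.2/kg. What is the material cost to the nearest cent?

$1.45

Infill region: 50.9 − 21.6 → 29.3 cm³.
Infill volume: 0.40 × 29.3 → 11.72 cm³.
Support = 0.25 × 50.9, so 12.725 cm³.
Total extruded = 21.6 + 11.72 + 12.725 = 46.045 cm³.
Mass = 46.045 × 1.12, so 51.5704 g.
At $28.2/kg: 51.5704/1000 × 28.2 = $1.45.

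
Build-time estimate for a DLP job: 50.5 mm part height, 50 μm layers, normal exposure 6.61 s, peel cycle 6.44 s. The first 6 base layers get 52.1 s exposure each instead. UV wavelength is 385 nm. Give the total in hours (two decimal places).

3.74 hours

Number of layers: 50.5 / 0.05 → 1010 (rounded up).
Burn-in layers = 6 × (52.1 + 6.44) = 351.24 s.
Normal layers: 1004 × (6.61 + 6.44) → 13102.2 s.
Sum: 351.24 + 13102.2 = 13453.44 s → 3.74 hours.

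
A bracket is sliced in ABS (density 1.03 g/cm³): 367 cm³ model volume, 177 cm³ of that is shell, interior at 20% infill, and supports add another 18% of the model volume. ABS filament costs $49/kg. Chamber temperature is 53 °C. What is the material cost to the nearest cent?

Volume inside the shell: 367 − 177 → 190 cm³.
Deposited infill = 0.20 × 190 = 38 cm³.
Support = 0.18 × 367, so 66.06 cm³.
Deposited volume: 177 + 38 + 66.06 → 281.06 cm³.
Mass = 281.06 × 1.03 = 289.4918 g.
Cost = 289.4918 g / 1000 × $49/kg = $14.19.

$14.19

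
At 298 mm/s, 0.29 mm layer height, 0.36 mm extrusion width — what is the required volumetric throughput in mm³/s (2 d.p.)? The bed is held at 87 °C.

31.11

A = 0.29 × 0.36, so 0.1044 mm².
Volumetric flow = 298 × 0.1044 = 31.11 mm³/s.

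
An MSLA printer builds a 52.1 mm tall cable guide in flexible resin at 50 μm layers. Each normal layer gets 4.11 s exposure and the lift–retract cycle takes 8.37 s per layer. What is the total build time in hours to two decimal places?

3.61 hours

Layers = ⌈52.1/0.05⌉ = 1042.
Each layer takes: 4.11 + 8.37 → 12.48 s.
Build time: 1042 × 12.48 s = 13004.16 s, i.e. 3.61 hours.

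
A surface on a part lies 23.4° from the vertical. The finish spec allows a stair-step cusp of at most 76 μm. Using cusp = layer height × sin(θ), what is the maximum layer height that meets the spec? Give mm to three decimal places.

0.191 mm

t = h_c / sin θ = 0.076 / 0.3971 = 0.191 mm.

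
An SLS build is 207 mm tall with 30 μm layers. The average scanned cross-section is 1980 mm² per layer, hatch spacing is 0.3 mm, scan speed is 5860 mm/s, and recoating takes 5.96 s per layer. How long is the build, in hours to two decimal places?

13.58 hours

Number of layers: 207 / 0.03 → 6900 (rounded up).
Per-layer scan distance = 1980 / 0.3, so 6600 mm.
Per-layer scan time: 6600 / 5860 → 1.1263 s.
Layer cycle = 1.1263 + 5.96, so 7.0863 s.
Total: 6900 × 7.0863 s = 48895.47 s → 13.58 hours.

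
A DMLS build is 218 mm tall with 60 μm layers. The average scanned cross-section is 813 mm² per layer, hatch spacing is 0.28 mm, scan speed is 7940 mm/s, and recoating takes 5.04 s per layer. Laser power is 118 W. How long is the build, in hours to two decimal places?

5.46 hours

Number of layers: 218 / 0.06 → 3634 (rounded up).
Scan path per layer = 813 / 0.28 = 2903.6 mm.
Per-layer scan time = 2903.6 / 7940, so 0.3657 s.
Time per layer = 0.3657 + 5.04 = 5.4057 s.
Total: 3634 × 5.4057 s = 19644.3138 s → 5.46 hours.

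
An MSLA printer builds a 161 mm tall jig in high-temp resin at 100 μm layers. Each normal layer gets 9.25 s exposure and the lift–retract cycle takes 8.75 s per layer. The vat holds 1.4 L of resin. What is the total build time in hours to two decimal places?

8.05 hours

Layer count = ceil(161 / 0.1) = 1610.
Each layer takes = 9.25 + 8.75, so 18 s.
Total = 1610 × 18 = 28980 s = 8.05 hours.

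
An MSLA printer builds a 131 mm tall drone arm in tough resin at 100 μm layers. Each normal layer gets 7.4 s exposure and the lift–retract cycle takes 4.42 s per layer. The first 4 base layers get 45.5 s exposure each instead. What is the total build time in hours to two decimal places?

Layers = ⌈131/0.1⌉ = 1310.
Bottom layers: 4 × (45.5 + 4.42) → 199.68 s.
Normal layers = 1306 × (7.4 + 4.42), so 15436.92 s.
Total = 199.68 + 15436.92 = 15636.6 s = 4.34 hours.

4.34 hours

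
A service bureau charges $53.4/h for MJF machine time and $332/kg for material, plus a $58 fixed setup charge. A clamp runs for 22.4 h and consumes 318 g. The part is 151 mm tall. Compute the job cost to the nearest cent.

Machine cost = 53.4 × 22.4, so $1196.16.
Material charge: 332 × 318/1000 → $105.576.
Total = 1196.16 + 105.576 + 58 = 1359.736 ≈ $1359.74.

$1359.74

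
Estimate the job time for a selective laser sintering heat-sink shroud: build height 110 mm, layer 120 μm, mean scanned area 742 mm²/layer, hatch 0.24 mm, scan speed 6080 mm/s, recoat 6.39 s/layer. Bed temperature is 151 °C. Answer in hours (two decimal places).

Layers = ⌈110/0.12⌉ = 917.
Scan path per layer = 742 / 0.24 = 3091.7 mm.
Scan time per layer: 3091.7 / 6080 → 0.5085 s.
Layer cycle: 0.5085 + 6.39 → 6.8985 s.
Build time = 917 × 6.8985 = 6325.9245 s = 1.76 hours.

1.76 hours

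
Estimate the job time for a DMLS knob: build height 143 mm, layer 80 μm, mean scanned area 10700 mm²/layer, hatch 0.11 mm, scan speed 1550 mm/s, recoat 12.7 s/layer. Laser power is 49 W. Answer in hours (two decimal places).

Layer count = ceil(143 / 0.08) = 1788.
Per-layer scan distance = 10700 / 0.11 = 97272.7 mm.
Laser time per layer: 97272.7 / 1550 → 62.7566 s.
Per-layer time = 62.7566 + 12.7, so 75.4566 s.
Build time = 1788 × 75.4566 = 134916.4008 s = 37.48 hours.

37.48 hours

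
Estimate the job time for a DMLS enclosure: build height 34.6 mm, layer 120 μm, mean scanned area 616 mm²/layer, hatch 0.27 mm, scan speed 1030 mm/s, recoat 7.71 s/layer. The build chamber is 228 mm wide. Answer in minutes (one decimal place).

47.8 minutes

Layers = ⌈34.6/0.12⌉ = 289.
Per-layer scan distance: 616 / 0.27 → 2281.5 mm.
Scan time per layer = 2281.5 / 1030, so 2.215 s.
Time per layer: 2.215 + 7.71 → 9.925 s.
Build time = 289 × 9.925 = 2868.325 s = 47.8 minutes.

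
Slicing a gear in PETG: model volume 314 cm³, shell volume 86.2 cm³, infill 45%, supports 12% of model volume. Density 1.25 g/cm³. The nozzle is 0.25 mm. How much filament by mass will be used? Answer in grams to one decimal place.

Volume inside the shell = 314 − 86.2, so 227.8 cm³.
Infill volume: 0.45 × 227.8 → 102.51 cm³.
Support = 0.12 × 314, so 37.68 cm³.
Total printed volume = 86.2 + 102.51 + 37.68, so 226.39 cm³.
Mass = 226.39 × 1.25, so 282.9875 g.

283.0 g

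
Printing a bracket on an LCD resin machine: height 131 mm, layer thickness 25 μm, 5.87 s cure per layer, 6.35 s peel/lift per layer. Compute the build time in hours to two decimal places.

17.79 hours

Layers = ⌈131/0.025⌉ = 5240.
Per-layer time: 5.87 + 6.35 → 12.22 s.
Total = 5240 × 12.22 = 64032.8 s = 17.79 hours.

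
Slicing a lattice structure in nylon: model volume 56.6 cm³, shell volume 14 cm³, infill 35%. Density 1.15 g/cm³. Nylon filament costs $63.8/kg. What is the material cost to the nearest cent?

$2.12

Infill region = 56.6 − 14 = 42.6 cm³.
Infill volume: 0.35 × 42.6 → 14.91 cm³.
Deposited volume = 14 + 14.91, so 28.91 cm³.
Mass = 28.91 × 1.15 = 33.2465 g.
At $63.8/kg: 33.2465/1000 × 63.8 = $2.12.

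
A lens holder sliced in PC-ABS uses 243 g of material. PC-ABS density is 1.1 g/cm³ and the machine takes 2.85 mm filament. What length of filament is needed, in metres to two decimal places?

Extruded volume: 243/1.1 = 220.9091 cm³ (220909.1 mm³).
Filament cross-section = π × (2.85/2)² = 6.3794 mm².
Length = 220909.1 / 6.3794 = 34628.51 mm = 34.63 m.

34.63 m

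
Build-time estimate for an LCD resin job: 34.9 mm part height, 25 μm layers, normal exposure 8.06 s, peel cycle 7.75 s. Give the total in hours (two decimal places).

6.13 hours

Layer count = ceil(34.9 / 0.025) = 1396.
Each layer takes = 8.06 + 7.75 = 15.81 s.
Build time: 1396 × 15.81 s = 22070.76 s, i.e. 6.13 hours.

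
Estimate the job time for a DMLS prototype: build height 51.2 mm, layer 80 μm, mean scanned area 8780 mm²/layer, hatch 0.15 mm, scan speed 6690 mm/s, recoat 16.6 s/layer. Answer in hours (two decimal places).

Layer count = ceil(51.2 / 0.08) = 640.
Scan path per layer = 8780 / 0.15 = 58533.3 mm.
Laser time per layer = 58533.3 / 6690 = 8.7494 s.
Time per layer: 8.7494 + 16.6 → 25.3494 s.
Total: 640 × 25.3494 s = 16223.616 s → 4.51 hours.

4.51 hours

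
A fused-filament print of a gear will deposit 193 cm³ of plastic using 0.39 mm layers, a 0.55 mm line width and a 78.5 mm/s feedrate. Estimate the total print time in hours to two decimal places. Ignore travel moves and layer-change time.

3.18 hours

Extrusion cross-section = 0.39 × 0.55 = 0.2145 mm².
Total extruded path = 193000/0.2145 = 899766.9 mm.
Extrusion time = 899766.9 / 78.5, so 11462 s.
That's 11462 s → 3.18 hours.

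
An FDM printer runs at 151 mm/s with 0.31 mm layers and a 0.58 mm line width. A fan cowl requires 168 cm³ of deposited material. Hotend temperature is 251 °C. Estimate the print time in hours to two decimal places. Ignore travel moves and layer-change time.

1.72 hours

Line area: 0.31 × 0.58 → 0.1798 mm².
Total extruded path = 168000/0.1798 = 934371.5 mm.
Print-move time = 934371.5 / 151 = 6187.9 s.
6187.9 s = 1.72 hours.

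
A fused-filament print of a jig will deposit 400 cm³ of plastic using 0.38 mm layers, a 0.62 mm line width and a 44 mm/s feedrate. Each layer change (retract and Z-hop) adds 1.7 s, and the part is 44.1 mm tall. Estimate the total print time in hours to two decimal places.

Extrusion cross-section = 0.38 × 0.62, so 0.2356 mm².
Total extruded path = 400000/0.2356 = 1697792.9 mm.
Extrusion time = 1697792.9 / 44 = 38586.2 s.
Layers = ⌈44.1/0.38⌉ = 117.
Non-print overhead = 117 × 1.7, so 198.9 s.
Total = 38586.2 + 198.9 = 38785.1 s = 10.77 hours.

10.77 hours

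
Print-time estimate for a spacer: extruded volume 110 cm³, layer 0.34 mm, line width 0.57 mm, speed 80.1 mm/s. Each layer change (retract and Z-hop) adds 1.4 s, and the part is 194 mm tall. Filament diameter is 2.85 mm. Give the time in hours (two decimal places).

Line area: 0.34 × 0.57 → 0.1938 mm².
Path length: 110000 mm³ / 0.1938 mm² → 567595.5 mm.
Time extruding = 567595.5 / 80.1 = 7086.1 s.
Layer count = ceil(194 / 0.34) = 571.
Layer-change overhead = 571 × 1.4 = 799.4 s.
Total = 7086.1 + 799.4 = 7885.5 s = 2.19 hours.

2.19 hours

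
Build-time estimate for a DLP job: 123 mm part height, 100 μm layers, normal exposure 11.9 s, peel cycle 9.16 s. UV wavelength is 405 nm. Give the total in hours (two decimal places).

Number of layers: 123 / 0.1 → 1230 (rounded up).
Per-layer time = 11.9 + 9.16 = 21.06 s.
Build time: 1230 × 21.06 s = 25903.8 s, i.e. 7.20 hours.

7.20 hours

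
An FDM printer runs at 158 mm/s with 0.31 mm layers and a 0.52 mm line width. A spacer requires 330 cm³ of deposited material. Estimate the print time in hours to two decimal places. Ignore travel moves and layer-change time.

3.60 hours

Bead cross-section: 0.31 × 0.52 → 0.1612 mm².
Toolpath length = 330 cm³ / 0.1612 mm² = 330000 / 0.1612 = 2047146.4 mm.
Extrusion time = 2047146.4 / 158, so 12956.6 s.
That's 12956.6 s → 3.60 hours.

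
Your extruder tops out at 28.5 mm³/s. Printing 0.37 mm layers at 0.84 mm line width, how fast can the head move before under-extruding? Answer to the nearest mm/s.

A = 0.37 × 0.84, so 0.3108 mm².
Max speed = 28.5 / 0.3108 = 91.70 ≈ 92 mm/s.

92 mm/s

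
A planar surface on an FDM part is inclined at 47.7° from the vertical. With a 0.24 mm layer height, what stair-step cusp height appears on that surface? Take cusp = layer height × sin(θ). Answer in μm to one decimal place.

177.5 μm

h_c = t·sin θ = 0.24 × 0.7396 = 0.177504 mm (177.5 μm).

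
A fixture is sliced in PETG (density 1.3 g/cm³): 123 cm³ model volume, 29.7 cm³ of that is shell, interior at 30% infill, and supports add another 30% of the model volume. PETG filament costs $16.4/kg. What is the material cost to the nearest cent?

$2.02

Volume inside the shell = 123 − 29.7 = 93.3 cm³.
Infill deposited = 0.30 × 93.3, so 27.99 cm³.
Support = 0.30 × 123, so 36.9 cm³.
Total printed volume = 29.7 + 27.99 + 36.9 = 94.59 cm³.
Mass: 94.59 × 1.3 → 122.967 g.
At $16.4/kg: 122.967/1000 × 16.4 = $2.02.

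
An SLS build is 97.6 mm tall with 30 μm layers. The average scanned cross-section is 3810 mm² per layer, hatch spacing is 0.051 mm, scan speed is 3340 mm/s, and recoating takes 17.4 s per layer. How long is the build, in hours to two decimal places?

Layer count = ceil(97.6 / 0.03) = 3254.
Scan path per layer = 3810 / 0.051, so 74705.9 mm.
Scan time per layer = 74705.9 / 3340, so 22.367 s.
Time per layer: 22.367 + 17.4 → 39.767 s.
3254 layers × 39.767 s/layer = 129401.818 s, i.e. 35.94 hours.

35.94 hours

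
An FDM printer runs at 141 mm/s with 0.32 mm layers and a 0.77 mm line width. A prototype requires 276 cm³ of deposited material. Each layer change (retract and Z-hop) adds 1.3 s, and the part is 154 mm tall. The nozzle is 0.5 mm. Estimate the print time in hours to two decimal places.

Bead cross-section = 0.32 × 0.77 = 0.2464 mm².
Total extruded path = 276000/0.2464 = 1120129.9 mm.
Time extruding: 1120129.9 / 141 → 7944.2 s.
Layers = ⌈154/0.32⌉ = 482.
Non-print overhead = 482 × 1.3 = 626.6 s.
Total = 7944.2 + 626.6 = 8570.8 s = 2.38 hours.

2.38 hours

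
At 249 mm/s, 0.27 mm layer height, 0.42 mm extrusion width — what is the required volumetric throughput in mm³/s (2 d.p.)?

28.24

A = 0.27 × 0.42 = 0.1134 mm².
Volumetric flow = 249 × 0.1134 = 28.24 mm³/s.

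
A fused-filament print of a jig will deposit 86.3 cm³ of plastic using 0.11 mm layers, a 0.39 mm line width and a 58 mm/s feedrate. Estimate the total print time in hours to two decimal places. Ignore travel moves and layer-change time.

Bead cross-section = 0.11 × 0.39, so 0.0429 mm².
Total extruded path = 86300/0.0429 = 2011655 mm.
Print-move time = 2011655 / 58 = 34683.7 s.
34683.7 s = 9.63 hours.

9.63 hours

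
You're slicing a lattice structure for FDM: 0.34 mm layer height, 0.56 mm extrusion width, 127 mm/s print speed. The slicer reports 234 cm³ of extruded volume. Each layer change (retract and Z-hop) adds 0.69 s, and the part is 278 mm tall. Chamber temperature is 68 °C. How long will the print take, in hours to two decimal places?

Line area: 0.34 × 0.56 → 0.1904 mm².
Total extruded path = 234000/0.1904 = 1228991.6 mm.
Time extruding: 1228991.6 / 127 → 9677.1 s.
Layer count = ceil(278 / 0.34) = 818.
Non-print overhead: 818 × 0.69 → 564.42 s.
Total = 9677.1 + 564.42 = 10241.52 s = 2.84 hours.

2.84 hours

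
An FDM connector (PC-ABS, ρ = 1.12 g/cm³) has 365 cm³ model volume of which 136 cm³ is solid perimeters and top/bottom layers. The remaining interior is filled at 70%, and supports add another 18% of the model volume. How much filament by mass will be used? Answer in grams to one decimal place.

405.4 g

Volume inside the shell = 365 − 136, so 229 cm³.
Infill volume = 0.70 × 229 = 160.3 cm³.
Support = 0.18 × 365 = 65.7 cm³.
Deposited volume: 136 + 160.3 + 65.7 → 362 cm³.
Mass: 362 × 1.12 → 405.44 g.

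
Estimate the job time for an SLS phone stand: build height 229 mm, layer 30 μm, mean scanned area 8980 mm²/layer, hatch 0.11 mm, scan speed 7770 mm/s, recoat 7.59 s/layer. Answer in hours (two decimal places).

38.37 hours

Layer count = ceil(229 / 0.03) = 7634.
Per-layer scan distance = 8980 / 0.11, so 81636.4 mm.
Per-layer scan time = 81636.4 / 7770 = 10.5066 s.
Layer cycle = 10.5066 + 7.59 = 18.0966 s.
Build time = 7634 × 18.0966 = 138149.4444 s = 38.37 hours.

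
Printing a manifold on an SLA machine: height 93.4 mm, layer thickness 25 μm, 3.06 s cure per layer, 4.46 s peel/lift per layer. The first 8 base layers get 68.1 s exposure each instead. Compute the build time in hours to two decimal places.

7.95 hours

Layers = ⌈93.4/0.025⌉ = 3736.
Bottom layers = 8 × (68.1 + 4.46), so 580.48 s.
Remaining layers: 3728 × (3.06 + 4.46) → 28034.56 s.
Total = 580.48 + 28034.56 = 28615.04 s = 7.95 hours.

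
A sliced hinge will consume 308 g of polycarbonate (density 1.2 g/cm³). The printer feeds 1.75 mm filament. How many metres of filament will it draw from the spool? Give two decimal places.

Volume = 308 g / 1.2 g·cm⁻³ = 256.6667 cm³ = 256666.7 mm³.
Cross-section of 1.75 mm filament: π·(1.75/2)² = 2.4053 mm².
Length = 256666.7 / 2.4053 = 106708.81 mm = 106.71 m.

106.71 m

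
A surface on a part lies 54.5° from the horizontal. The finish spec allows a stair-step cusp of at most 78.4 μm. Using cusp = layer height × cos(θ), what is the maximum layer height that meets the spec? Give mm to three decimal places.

0.135 mm

Layer height = cusp / cos(54.5°) = 0.0784 / 0.5807 = 0.135 mm.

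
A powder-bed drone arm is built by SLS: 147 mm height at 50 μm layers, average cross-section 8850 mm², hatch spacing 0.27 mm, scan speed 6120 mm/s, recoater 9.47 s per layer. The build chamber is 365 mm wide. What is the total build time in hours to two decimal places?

Number of layers: 147 / 0.05 → 2940 (rounded up).
Hatch length per layer = 8850 / 0.27 = 32777.8 mm.
Scan time per layer = 32777.8 / 6120 = 5.3558 s.
Per-layer time: 5.3558 + 9.47 → 14.8258 s.
2940 layers × 14.8258 s/layer = 43587.852 s, i.e. 12.11 hours.

12.11 hours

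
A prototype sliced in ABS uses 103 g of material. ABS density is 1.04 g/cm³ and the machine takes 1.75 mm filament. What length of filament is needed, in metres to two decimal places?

Volume = 103 g / 1.04 g·cm⁻³ = 99.0385 cm³ = 99038.5 mm³.
Filament cross-section = π × (1.75/2)² = 2.4053 mm².
Length = 99038.5 / 2.4053 = 41175.11 mm = 41.18 m.

41.18 m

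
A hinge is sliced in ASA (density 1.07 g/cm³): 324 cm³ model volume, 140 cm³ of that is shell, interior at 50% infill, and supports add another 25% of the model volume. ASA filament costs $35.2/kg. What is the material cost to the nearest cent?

$11.79

Volume inside the shell: 324 − 140 → 184 cm³.
Deposited infill = 0.50 × 184 = 92 cm³.
Support = 0.25 × 324 = 81 cm³.
Total extruded = 140 + 92 + 81 = 313 cm³.
Mass: 313 × 1.07 → 334.91 g.
Cost = 334.91 g / 1000 × $35.2/kg = $11.79.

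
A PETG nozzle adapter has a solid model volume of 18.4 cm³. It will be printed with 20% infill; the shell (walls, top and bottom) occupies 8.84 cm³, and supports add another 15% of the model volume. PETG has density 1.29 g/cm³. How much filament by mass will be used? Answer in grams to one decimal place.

Volume inside the shell: 18.4 − 8.84 → 9.56 cm³.
Infill deposited = 0.20 × 9.56 = 1.912 cm³.
Support = 0.15 × 18.4, so 2.76 cm³.
Deposited volume: 8.84 + 1.912 + 2.76 → 13.512 cm³.
Mass: 13.512 × 1.29 → 17.43048 g.

17.4 g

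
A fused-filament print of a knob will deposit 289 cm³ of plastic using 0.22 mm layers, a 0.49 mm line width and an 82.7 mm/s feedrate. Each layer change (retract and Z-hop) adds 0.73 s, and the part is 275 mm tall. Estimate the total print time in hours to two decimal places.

9.26 hours

Line area = 0.22 × 0.49 = 0.1078 mm².
Total extruded path = 289000/0.1078 = 2680890.5 mm.
Extrusion time = 2680890.5 / 82.7 = 32417.1 s.
Layers = ⌈275/0.22⌉ = 1250.
Non-print overhead = 1250 × 0.73, so 912.5 s.
Total = 32417.1 + 912.5 = 33329.6 s = 9.26 hours.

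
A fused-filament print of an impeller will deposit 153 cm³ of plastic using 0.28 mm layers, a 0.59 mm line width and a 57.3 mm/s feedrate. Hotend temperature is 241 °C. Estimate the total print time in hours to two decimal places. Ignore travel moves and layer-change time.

4.49 hours

Line area = 0.28 × 0.59 = 0.1652 mm².
Total extruded path = 153000/0.1652 = 926150.1 mm.
Extrusion time: 926150.1 / 57.3 → 16163.2 s.
16163.2 s = 4.49 hours.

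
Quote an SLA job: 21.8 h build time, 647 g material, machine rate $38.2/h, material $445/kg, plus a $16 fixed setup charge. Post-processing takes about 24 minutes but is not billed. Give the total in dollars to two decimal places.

$1136.68

Machine-time cost: 38.2 × 21.8 → $832.76.
Feedstock cost: 445 × 647/1000 → $287.915.
Total = 832.76 + 287.915 + 16 = 1136.675 ≈ $1136.68.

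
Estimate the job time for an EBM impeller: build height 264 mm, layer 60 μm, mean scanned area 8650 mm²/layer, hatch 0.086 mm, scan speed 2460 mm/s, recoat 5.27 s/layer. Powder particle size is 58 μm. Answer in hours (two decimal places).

Layer count = ceil(264 / 0.06) = 4400.
Scan path per layer = 8650 / 0.086 = 100581.4 mm.
Beam time per layer = 100581.4 / 2460 = 40.8867 s.
Per-layer time = 40.8867 + 5.27 = 46.1567 s.
Total: 4400 × 46.1567 s = 203089.48 s → 56.41 hours.

56.41 hours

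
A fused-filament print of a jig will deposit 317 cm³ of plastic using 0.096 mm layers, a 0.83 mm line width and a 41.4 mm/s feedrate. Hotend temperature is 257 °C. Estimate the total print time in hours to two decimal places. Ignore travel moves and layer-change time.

26.69 hours

Bead cross-section = 0.096 × 0.83, so 0.07968 mm².
Toolpath length = 317 cm³ / 0.07968 mm² = 317000 / 0.07968 = 3978413.7 mm.
Extrusion time: 3978413.7 / 41.4 → 96096.9 s.
Converting: 96096.9 s = 26.69 hours.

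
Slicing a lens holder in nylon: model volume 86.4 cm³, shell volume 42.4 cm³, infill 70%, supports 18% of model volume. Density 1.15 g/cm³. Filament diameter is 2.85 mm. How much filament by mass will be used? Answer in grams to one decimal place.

Infill region = 86.4 − 42.4, so 44 cm³.
Deposited infill = 0.70 × 44, so 30.8 cm³.
Support: 0.18 × 86.4 → 15.552 cm³.
Total extruded = 42.4 + 30.8 + 15.552, so 88.752 cm³.
Mass = 88.752 × 1.15, so 102.0648 g.

102.1 g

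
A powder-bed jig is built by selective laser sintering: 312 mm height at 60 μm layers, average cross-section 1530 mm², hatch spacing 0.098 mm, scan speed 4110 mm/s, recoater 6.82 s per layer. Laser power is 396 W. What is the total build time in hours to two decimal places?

15.34 hours

Number of layers: 312 / 0.06 → 5200 (rounded up).
Per-layer scan distance = 1530 / 0.098 = 15612.2 mm.
Laser time per layer = 15612.2 / 4110 = 3.7986 s.
Layer cycle = 3.7986 + 6.82 = 10.6186 s.
Build time = 5200 × 10.6186 = 55216.72 s = 15.34 hours.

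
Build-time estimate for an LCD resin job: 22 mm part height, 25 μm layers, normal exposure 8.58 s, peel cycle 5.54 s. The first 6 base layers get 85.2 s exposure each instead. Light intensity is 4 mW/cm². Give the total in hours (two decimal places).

3.58 hours

Layer count = ceil(22 / 0.025) = 880.
Bottom layers = 6 × (85.2 + 5.54) = 544.44 s.
Normal layers = 874 × (8.58 + 5.54), so 12340.88 s.
Sum: 544.44 + 12340.88 = 12885.32 s → 3.58 hours.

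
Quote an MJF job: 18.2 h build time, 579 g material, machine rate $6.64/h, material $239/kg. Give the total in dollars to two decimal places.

$259.23

Machine cost: 6.64 × 18.2 → $120.848.
Material cost = 239 × 579/1000, so $138.381.
Total = 120.848 + 138.381 = 259.229 ≈ $259.23.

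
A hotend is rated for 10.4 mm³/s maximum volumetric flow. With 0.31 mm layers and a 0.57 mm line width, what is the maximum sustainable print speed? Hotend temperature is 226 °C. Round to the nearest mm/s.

Bead cross-section = 0.31 × 0.57 = 0.1767 mm².
Max speed = 10.4 / 0.1767 = 58.86 ≈ 59 mm/s.

59 mm/s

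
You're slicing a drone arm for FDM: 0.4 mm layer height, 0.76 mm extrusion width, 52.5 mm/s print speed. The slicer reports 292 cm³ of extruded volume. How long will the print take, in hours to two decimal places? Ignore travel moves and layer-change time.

5.08 hours

Line area = 0.4 × 0.76 = 0.304 mm².
Toolpath length = 292 cm³ / 0.304 mm² = 292000 / 0.304 = 960526.3 mm.
Time extruding = 960526.3 / 52.5 = 18295.7 s.
That's 18295.7 s → 5.08 hours.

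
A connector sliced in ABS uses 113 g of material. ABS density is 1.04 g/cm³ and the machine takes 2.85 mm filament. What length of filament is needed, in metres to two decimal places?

17.03 m

Volume = 113 g / 1.04 g·cm⁻³ = 108.6538 cm³ = 108653.8 mm³.
Filament cross-section = π × (2.85/2)² = 6.3794 mm².
Length = 108653.8 / 6.3794 = 17031.98 mm = 17.03 m.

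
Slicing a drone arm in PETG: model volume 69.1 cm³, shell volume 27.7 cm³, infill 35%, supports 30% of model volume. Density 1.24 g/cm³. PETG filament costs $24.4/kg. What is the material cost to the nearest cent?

Interior volume: 69.1 − 27.7 → 41.4 cm³.
Infill deposited: 0.35 × 41.4 → 14.49 cm³.
Support: 0.30 × 69.1 → 20.73 cm³.
Deposited volume = 27.7 + 14.49 + 20.73, so 62.92 cm³.
Mass: 62.92 × 1.24 → 78.0208 g.
At $24.4/kg: 78.0208/1000 × 24.4 = $1.90.

$1.90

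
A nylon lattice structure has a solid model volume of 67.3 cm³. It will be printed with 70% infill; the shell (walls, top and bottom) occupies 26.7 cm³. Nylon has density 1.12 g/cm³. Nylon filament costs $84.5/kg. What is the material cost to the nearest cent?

$5.22

Interior volume = 67.3 − 26.7, so 40.6 cm³.
Infill volume = 0.70 × 40.6 = 28.42 cm³.
Total printed volume = 26.7 + 28.42 = 55.12 cm³.
Mass = 55.12 × 1.12 = 61.7344 g.
At $84.5/kg: 61.7344/1000 × 84.5 = $5.22.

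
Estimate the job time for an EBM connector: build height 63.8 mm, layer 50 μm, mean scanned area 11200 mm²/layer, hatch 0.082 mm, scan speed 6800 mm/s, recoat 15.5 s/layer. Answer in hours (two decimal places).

Layer count = ceil(63.8 / 0.05) = 1276.
Scan path per layer = 11200 / 0.082, so 136585.4 mm.
Scan time per layer = 136585.4 / 6800, so 20.0861 s.
Time per layer = 20.0861 + 15.5, so 35.5861 s.
Total: 1276 × 35.5861 s = 45407.8636 s → 12.61 hours.

12.61 hours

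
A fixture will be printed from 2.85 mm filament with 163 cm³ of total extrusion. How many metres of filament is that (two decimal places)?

25.55 m

Cross-section of 2.85 mm filament: π·(2.85/2)² = 6.3794 mm².
L = 163000 mm³ / 6.3794 mm² = 25550.99 mm, i.e. 25.55 m.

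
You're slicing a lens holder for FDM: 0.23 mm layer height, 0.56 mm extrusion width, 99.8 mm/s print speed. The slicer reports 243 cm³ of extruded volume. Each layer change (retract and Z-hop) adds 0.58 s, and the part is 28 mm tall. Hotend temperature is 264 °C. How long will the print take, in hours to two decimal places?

5.27 hours

Bead cross-section: 0.23 × 0.56 → 0.1288 mm².
Toolpath length = 243 cm³ / 0.1288 mm² = 243000 / 0.1288 = 1886646 mm.
Print-move time = 1886646 / 99.8 = 18904.3 s.
Layer count = ceil(28 / 0.23) = 122.
Layer-change overhead: 122 × 0.58 → 70.76 s.
Total = 18904.3 + 70.76 = 18975.06 s = 5.27 hours.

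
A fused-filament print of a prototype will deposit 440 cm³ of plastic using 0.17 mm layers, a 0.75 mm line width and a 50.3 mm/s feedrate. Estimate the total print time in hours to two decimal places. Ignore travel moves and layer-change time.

19.06 hours

Line area: 0.17 × 0.75 → 0.1275 mm².
Toolpath length = 440 cm³ / 0.1275 mm² = 440000 / 0.1275 = 3450980.4 mm.
Extrusion time: 3450980.4 / 50.3 → 68608 s.
Converting: 68608 s = 19.06 hours.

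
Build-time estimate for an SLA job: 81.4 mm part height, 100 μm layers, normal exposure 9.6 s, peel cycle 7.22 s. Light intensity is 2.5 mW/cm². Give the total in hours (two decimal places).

3.80 hours

Layer count = ceil(81.4 / 0.1) = 814.
Each layer takes = 9.6 + 7.22 = 16.82 s.
Build time: 814 × 16.82 s = 13691.48 s, i.e. 3.80 hours.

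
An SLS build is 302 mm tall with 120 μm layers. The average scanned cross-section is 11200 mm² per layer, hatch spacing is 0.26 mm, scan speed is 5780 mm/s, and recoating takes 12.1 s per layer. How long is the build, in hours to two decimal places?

Layer count = ceil(302 / 0.12) = 2517.
Scan path per layer = 11200 / 0.26, so 43076.9 mm.
Scan time per layer = 43076.9 / 5780 = 7.4528 s.
Per-layer time = 7.4528 + 12.1, so 19.5528 s.
Total: 2517 × 19.5528 s = 49214.3976 s → 13.67 hours.

13.67 hours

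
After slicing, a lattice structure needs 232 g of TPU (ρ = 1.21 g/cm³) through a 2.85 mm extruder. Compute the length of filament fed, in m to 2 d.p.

Volume = 232 g / 1.21 g·cm⁻³ = 191.7355 cm³ = 191735.5 mm³.
Cross-section of 2.85 mm filament: π·(2.85/2)² = 6.3794 mm².
L = V/A = 191735.5/6.3794 = 30055.41 mm → 30.06 m.

30.06 m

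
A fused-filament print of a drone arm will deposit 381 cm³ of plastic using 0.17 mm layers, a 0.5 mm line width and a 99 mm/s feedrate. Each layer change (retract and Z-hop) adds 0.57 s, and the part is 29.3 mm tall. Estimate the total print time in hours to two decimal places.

12.60 hours

Bead cross-section: 0.17 × 0.5 → 0.085 mm².
Toolpath length = 381 cm³ / 0.085 mm² = 381000 / 0.085 = 4482352.9 mm.
Print-move time: 4482352.9 / 99 → 45276.3 s.
Number of layers: 29.3 / 0.17 → 173 (rounded up).
Non-print overhead = 173 × 0.57, so 98.61 s.
Total = 45276.3 + 98.61 = 45374.91 s = 12.60 hours.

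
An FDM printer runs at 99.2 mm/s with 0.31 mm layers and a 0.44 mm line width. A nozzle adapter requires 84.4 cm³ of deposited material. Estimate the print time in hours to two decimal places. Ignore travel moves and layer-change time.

1.73 hours

Extrusion cross-section = 0.31 × 0.44, so 0.1364 mm².
Path length: 84400 mm³ / 0.1364 mm² → 618768.3 mm.
Print-move time = 618768.3 / 99.2, so 6237.6 s.
6237.6 s = 1.73 hours.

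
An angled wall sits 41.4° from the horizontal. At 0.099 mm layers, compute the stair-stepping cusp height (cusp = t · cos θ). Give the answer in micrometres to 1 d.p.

74.3 μm

h_c = t·cos θ = 0.099 × 0.7501 = 0.07426 mm (74.3 μm).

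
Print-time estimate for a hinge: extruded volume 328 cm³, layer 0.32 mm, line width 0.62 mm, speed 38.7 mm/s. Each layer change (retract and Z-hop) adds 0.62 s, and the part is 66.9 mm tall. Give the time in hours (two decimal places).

Bead cross-section: 0.32 × 0.62 → 0.1984 mm².
Toolpath length = 328 cm³ / 0.1984 mm² = 328000 / 0.1984 = 1653225.8 mm.
Extrusion time = 1653225.8 / 38.7, so 42719 s.
Layers = ⌈66.9/0.32⌉ = 210.
Non-print overhead: 210 × 0.62 → 130.2 s.
Altogether 42719 + 130.2 = 42849.2 s, i.e. 11.90 hours.

11.90 hours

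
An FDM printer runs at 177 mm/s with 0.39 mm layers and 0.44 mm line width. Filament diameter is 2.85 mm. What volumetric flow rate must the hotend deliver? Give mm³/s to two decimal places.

30.37

A = 0.39 × 0.44 = 0.1716 mm².
Volumetric flow = 177 × 0.1716 = 30.37 mm³/s.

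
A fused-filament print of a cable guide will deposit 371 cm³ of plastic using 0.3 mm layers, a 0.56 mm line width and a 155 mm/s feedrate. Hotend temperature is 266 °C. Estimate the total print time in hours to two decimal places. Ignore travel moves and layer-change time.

3.96 hours

Extrusion cross-section: 0.3 × 0.56 → 0.168 mm².
Path length: 371000 mm³ / 0.168 mm² → 2208333.3 mm.
Time extruding: 2208333.3 / 155 → 14247.3 s.
Converting: 14247.3 s = 3.96 hours.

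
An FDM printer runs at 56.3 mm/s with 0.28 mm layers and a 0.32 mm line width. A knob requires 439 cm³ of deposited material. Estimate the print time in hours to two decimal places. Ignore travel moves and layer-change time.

Extrusion cross-section = 0.28 × 0.32 = 0.0896 mm².
Total extruded path = 439000/0.0896 = 4899553.6 mm.
Extrusion time = 4899553.6 / 56.3, so 87025.8 s.
In the requested units: 87025.8 s = 24.17 hours.

24.17 hours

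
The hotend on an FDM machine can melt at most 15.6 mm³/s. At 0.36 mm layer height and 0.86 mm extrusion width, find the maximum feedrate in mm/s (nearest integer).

50 mm/s

Extrusion cross-section: 0.36 × 0.86 → 0.3096 mm².
v_max = Q/A = 15.6/0.3096 = 50.39 mm/s → 50 mm/s.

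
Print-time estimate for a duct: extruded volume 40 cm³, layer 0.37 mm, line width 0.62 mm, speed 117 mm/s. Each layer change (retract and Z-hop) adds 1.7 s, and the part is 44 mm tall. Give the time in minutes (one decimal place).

28.2 minutes

Bead cross-section: 0.37 × 0.62 → 0.2294 mm².
Total extruded path = 40000/0.2294 = 174367.9 mm.
Print-move time = 174367.9 / 117, so 1490.3 s.
Layer count = ceil(44 / 0.37) = 119.
Layer-change overhead = 119 × 1.7, so 202.3 s.
Total = 1490.3 + 202.3 = 1692.6 s = 28.2 minutes.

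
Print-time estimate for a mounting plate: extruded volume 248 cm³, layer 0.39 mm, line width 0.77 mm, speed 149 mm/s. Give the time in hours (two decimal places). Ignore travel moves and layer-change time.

Bead cross-section = 0.39 × 0.77 = 0.3003 mm².
Total extruded path = 248000/0.3003 = 825840.8 mm.
Extrusion time = 825840.8 / 149, so 5542.6 s.
5542.6 s = 1.54 hours.

1.54 hours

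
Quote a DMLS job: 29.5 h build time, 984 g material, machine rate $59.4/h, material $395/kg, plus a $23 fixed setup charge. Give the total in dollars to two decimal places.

$2163.98

Machine cost: 59.4 × 29.5 → $1752.30.
Material cost = 395 × 984/1000 = $388.68.
Total = 1752.30 + 388.68 + 23 = $2163.98.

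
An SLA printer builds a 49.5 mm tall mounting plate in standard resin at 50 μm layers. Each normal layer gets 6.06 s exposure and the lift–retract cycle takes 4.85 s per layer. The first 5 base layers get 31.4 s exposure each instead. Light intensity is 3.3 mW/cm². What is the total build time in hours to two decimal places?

3.04 hours

Layers = ⌈49.5/0.05⌉ = 990.
Burn-in layers = 5 × (31.4 + 4.85) = 181.25 s.
Regular layers = 985 × (6.06 + 4.85) = 10746.35 s.
Sum: 181.25 + 10746.35 = 10927.6 s → 3.04 hours.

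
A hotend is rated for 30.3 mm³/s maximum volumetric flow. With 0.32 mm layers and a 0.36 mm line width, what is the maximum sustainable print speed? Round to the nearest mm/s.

263 mm/s

Extrusion cross-section = 0.32 × 0.36 = 0.1152 mm².
v_max = Q/A = 30.3/0.1152 = 263.02 mm/s → 263 mm/s.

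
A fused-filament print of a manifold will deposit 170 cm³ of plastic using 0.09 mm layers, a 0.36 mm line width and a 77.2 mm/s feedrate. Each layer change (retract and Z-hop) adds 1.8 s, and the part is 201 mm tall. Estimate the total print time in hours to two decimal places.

20.00 hours

Bead cross-section = 0.09 × 0.36, so 0.0324 mm².
Toolpath length = 170 cm³ / 0.0324 mm² = 170000 / 0.0324 = 5246913.6 mm.
Extrusion time = 5246913.6 / 77.2 = 67965.2 s.
Number of layers: 201 / 0.09 → 2234 (rounded up).
Non-print overhead = 2234 × 1.8 = 4021.2 s.
Altogether 67965.2 + 4021.2 = 71986.4 s, i.e. 20.00 hours.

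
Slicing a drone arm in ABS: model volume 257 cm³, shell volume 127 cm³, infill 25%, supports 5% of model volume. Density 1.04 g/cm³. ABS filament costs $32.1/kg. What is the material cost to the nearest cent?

$5.75

Volume inside the shell = 257 − 127 = 130 cm³.
Deposited infill = 0.25 × 130 = 32.5 cm³.
Support = 0.05 × 257 = 12.85 cm³.
Total extruded = 127 + 32.5 + 12.85 = 172.35 cm³.
Mass = 172.35 × 1.04 = 179.244 g.
At $32.1/kg: 179.244/1000 × 32.1 = $5.75.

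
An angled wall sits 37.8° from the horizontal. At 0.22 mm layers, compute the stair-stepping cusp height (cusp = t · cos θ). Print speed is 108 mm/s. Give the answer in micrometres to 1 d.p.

h_c = t·cos θ = 0.22 × 0.7902 = 0.173844 mm (173.8 μm).

173.8 μm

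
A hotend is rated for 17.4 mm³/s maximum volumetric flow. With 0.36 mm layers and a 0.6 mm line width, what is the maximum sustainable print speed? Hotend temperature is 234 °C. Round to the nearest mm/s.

81 mm/s

Extrusion cross-section = 0.36 × 0.6, so 0.216 mm².
v_max = Q/A = 17.4/0.216 = 80.56 mm/s → 81 mm/s.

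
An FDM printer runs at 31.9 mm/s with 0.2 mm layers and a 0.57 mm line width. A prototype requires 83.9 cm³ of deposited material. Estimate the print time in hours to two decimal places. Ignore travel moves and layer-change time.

6.41 hours

Bead cross-section = 0.2 × 0.57, so 0.114 mm².
Toolpath length = 83.9 cm³ / 0.114 mm² = 83900 / 0.114 = 735964.9 mm.
Extrusion time = 735964.9 / 31.9, so 23071 s.
23071 s = 6.41 hours.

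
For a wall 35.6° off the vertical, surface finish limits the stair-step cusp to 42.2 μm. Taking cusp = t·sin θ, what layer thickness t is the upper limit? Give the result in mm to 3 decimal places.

Layer height = cusp / sin(35.6°) = 0.0422 / 0.5821 = 0.072 mm.

0.072 mm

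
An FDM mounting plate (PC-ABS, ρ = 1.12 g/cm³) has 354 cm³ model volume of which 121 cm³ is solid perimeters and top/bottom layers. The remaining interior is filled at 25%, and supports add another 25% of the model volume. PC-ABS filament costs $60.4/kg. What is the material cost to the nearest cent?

$18.11

Infill region: 354 − 121 → 233 cm³.
Infill volume = 0.25 × 233, so 58.25 cm³.
Support: 0.25 × 354 → 88.5 cm³.
Total extruded = 121 + 58.25 + 88.5, so 267.75 cm³.
Mass: 267.75 × 1.12 → 299.88 g.
Cost = 299.88 g / 1000 × $60.4/kg = $18.11.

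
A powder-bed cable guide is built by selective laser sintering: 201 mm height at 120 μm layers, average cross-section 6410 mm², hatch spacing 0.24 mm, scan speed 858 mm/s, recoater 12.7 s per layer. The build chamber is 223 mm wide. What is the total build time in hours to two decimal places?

20.39 hours

Layers = ⌈201/0.12⌉ = 1675.
Scan path per layer = 6410 / 0.24, so 26708.3 mm.
Per-layer scan time = 26708.3 / 858, so 31.1286 s.
Layer cycle = 31.1286 + 12.7 = 43.8286 s.
Total: 1675 × 43.8286 s = 73412.905 s → 20.39 hours.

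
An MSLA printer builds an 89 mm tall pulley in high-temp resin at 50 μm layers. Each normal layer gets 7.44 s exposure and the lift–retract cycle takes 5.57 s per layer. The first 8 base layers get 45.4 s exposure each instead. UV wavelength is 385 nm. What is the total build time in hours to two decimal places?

6.52 hours

Layer count = ceil(89 / 0.05) = 1780.
Burn-in layers: 8 × (45.4 + 5.57) → 407.76 s.
Remaining layers = 1772 × (7.44 + 5.57) = 23053.72 s.
Total = 407.76 + 23053.72 = 23461.48 s = 6.52 hours.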